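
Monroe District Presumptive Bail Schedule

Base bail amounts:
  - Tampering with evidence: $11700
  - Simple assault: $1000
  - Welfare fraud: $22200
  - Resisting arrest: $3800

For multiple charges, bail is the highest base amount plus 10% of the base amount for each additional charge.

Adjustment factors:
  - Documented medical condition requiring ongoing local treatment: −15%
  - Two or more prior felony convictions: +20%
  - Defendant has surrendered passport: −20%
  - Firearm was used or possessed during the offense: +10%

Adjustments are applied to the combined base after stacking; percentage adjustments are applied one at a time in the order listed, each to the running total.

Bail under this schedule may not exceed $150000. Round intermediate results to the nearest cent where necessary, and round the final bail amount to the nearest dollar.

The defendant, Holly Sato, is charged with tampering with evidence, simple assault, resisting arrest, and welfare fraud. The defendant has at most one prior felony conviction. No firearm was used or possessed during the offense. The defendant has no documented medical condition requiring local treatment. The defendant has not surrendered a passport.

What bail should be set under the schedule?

$23850

Base amounts from the schedule: tampering with evidence $11700; simple assault $1000; resisting arrest $3800; welfare fraud $22200.
Stacking rule: highest base plus 10% of each additional charge. Highest is welfare fraud at $22200. Additional: $11700 × 10% = $1170; $1000 × 10% = $100; $3800 × 10% = $380. Combined base = $22200 + $1650 = $23850.
No adjustment factors apply to this defendant.
$23850 is within the $150000 maximum.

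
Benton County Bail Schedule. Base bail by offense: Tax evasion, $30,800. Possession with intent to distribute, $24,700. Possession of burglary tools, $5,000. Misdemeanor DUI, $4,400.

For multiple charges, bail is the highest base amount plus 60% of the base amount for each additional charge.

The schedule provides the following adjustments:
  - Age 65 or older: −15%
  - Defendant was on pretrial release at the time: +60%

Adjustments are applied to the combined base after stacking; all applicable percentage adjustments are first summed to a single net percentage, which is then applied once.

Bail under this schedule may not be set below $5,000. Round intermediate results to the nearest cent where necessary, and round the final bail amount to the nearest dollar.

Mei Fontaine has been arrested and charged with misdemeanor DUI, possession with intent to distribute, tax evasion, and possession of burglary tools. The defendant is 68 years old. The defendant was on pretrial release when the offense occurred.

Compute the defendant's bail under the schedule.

$74,327

Base amounts from the schedule: misdemeanor DUI $4,400; possession with intent to distribute $24,700; tax evasion $30,800; possession of burglary tools $5,000.
Stacking rule: highest base plus 60% of each additional charge. Highest is tax evasion at $30,800. Additional: $4,400 × 60% = $2,640; $24,700 × 60% = $14,820; $5,000 × 60% = $3,000. Combined base = $30,800 + $20,460 = $51,260.
Net percentage adjustment: −15% +60% = +45%. $51,260 × 1.45 = $74,327.
$74,327 is at or above the $5,000 minimum.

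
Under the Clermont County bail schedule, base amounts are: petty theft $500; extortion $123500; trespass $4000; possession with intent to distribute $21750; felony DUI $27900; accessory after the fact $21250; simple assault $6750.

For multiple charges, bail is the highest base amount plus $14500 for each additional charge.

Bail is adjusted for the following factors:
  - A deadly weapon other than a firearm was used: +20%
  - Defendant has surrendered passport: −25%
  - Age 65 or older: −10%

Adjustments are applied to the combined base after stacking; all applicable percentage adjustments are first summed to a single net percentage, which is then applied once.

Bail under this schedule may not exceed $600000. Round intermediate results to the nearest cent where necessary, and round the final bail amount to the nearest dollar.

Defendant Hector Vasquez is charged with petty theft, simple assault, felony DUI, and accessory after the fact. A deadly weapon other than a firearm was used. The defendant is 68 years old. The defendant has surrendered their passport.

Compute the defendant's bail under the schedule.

Base amounts from the schedule: petty theft $500; simple assault $6750; felony DUI $27900; accessory after the fact $21250.
Stacking rule: highest base plus $14500 per additional charge. Highest is felony DUI at $27900; 3 additional charges → +$43500. Combined base = $71400.
Net percentage adjustment: +20% −25% −10% = −15%. $71400 × 0.85 = $60690.
$60690 is within the $600000 maximum.

$60690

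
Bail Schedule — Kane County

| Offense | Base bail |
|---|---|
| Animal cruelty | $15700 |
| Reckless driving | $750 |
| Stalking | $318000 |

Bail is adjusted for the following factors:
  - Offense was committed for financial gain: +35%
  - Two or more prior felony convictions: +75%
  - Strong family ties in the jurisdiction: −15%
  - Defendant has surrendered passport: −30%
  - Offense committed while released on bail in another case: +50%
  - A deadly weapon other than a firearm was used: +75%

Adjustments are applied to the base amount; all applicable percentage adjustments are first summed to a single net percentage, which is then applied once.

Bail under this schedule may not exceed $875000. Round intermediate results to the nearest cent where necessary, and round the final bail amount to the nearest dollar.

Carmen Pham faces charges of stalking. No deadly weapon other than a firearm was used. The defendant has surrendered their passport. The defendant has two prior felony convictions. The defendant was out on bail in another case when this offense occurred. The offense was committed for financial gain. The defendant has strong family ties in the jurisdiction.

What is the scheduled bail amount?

Base amounts from the schedule: stalking $318000.
Single charge. Combined base = $318000.
Net percentage adjustment: +35% +75% −15% −30% +50% = +115%. $318000 × 2.15 = $683700.
$683700 is within the $875000 maximum.

$683700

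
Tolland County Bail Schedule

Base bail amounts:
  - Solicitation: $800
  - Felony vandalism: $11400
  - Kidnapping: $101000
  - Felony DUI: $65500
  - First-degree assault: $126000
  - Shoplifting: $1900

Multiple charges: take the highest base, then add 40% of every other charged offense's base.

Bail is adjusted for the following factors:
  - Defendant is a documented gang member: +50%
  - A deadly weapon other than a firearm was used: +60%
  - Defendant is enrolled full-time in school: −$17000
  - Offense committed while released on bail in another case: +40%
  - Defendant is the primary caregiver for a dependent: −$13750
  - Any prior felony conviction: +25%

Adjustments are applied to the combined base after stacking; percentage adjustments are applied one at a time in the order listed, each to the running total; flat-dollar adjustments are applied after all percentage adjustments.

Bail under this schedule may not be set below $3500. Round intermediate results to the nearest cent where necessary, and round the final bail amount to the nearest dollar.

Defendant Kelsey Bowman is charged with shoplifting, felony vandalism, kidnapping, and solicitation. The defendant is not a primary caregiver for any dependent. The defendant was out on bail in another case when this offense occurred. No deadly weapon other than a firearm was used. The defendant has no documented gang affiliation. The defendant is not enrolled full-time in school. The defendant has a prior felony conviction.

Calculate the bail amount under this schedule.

$186620

Base amounts from the schedule: shoplifting $1900; felony vandalism $11400; kidnapping $101000; solicitation $800.
Stacking rule: highest base plus 40% of each additional charge. Highest is kidnapping at $101000. Additional: $1900 × 40% = $760; $11400 × 40% = $4560; $800 × 40% = $320. Combined base = $101000 + $5640 = $106640.
Offense committed while released on bail in another case (+40%): $106640 × 1.4 = $149296.
Any prior felony conviction (+25%): $149296 × 1.25 = $186620.
$186620 is at or above the $3500 minimum.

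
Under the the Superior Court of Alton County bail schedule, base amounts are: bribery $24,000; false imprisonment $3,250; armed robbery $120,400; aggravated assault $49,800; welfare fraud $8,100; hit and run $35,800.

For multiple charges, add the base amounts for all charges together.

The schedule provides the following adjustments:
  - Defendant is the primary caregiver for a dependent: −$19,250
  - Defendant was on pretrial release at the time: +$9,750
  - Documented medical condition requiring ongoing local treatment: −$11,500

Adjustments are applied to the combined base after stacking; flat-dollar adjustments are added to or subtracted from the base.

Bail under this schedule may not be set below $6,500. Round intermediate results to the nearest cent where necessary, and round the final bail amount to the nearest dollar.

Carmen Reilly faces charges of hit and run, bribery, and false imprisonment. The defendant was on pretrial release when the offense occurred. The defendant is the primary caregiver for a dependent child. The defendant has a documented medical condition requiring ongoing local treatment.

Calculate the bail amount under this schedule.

$42,050

Base amounts from the schedule: hit and run $35,800; bribery $24,000; false imprisonment $3,250.
Stacking rule: sum of all bases. $35,800 + $24,000 + $3,250 = $63,050.
Defendant is the primary caregiver for a dependent (−$19,250 flat): $63,050 − $19,250 = $43,800.
Defendant was on pretrial release at the time (+$9,750 flat): $43,800 + $9,750 = $53,550.
Documented medical condition requiring ongoing local treatment (−$11,500 flat): $53,550 − $11,500 = $42,050.
$42,050 is at or above the $6,500 minimum.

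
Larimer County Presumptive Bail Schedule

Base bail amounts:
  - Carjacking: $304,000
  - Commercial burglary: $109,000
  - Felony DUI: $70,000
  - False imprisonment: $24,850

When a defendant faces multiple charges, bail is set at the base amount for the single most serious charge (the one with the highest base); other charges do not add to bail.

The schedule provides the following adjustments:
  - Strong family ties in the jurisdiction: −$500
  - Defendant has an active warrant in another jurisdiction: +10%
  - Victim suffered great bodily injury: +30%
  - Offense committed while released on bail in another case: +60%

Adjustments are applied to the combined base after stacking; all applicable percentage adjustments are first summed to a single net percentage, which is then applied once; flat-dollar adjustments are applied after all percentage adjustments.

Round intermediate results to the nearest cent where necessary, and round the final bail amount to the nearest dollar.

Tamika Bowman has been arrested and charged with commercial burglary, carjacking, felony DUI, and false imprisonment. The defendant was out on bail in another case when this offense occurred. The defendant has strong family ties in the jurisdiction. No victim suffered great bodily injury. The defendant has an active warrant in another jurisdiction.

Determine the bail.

$516,300

Base amounts from the schedule: commercial burglary $109,000; carjacking $304,000; felony DUI $70,000; false imprisonment $24,850.
Stacking rule: use the highest base only. Highest is carjacking at $304,000. Combined base = $304,000.
Net percentage adjustment: +10% +60% = +70%. $304,000 × 1.7 = $516,800.
Strong family ties in the jurisdiction (−$500 flat): $516,800 − $500 = $516,300.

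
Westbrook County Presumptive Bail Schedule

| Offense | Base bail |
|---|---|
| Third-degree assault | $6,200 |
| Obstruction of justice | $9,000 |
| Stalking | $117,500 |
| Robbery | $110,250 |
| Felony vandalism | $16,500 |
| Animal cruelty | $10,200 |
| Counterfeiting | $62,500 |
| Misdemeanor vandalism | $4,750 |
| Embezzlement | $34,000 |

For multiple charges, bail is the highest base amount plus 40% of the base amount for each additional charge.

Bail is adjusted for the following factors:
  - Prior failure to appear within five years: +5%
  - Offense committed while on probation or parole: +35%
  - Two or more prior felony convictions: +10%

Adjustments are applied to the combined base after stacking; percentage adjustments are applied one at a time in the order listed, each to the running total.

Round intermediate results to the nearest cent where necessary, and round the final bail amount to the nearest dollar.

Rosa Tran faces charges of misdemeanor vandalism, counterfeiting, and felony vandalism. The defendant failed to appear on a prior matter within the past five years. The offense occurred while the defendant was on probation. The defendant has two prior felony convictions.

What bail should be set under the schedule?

Base amounts from the schedule: misdemeanor vandalism $4,750; counterfeiting $62,500; felony vandalism $16,500.
Stacking rule: highest base plus 40% of each additional charge. Highest is counterfeiting at $62,500. Additional: $4,750 × 40% = $1,900; $16,500 × 40% = $6,600. Combined base = $62,500 + $8,500 = $71,000.
Prior failure to appear within five years (+5%): $71,000 × 1.05 = $74,550.
Offense committed while on probation or parole (+35%): $74,550 × 1.35 = $100,642.50.
Two or more prior felony convictions (+10%): $100,642.50 × 1.1 = $110,706.75.
Rounded to the nearest dollar: $110,707.

$110,707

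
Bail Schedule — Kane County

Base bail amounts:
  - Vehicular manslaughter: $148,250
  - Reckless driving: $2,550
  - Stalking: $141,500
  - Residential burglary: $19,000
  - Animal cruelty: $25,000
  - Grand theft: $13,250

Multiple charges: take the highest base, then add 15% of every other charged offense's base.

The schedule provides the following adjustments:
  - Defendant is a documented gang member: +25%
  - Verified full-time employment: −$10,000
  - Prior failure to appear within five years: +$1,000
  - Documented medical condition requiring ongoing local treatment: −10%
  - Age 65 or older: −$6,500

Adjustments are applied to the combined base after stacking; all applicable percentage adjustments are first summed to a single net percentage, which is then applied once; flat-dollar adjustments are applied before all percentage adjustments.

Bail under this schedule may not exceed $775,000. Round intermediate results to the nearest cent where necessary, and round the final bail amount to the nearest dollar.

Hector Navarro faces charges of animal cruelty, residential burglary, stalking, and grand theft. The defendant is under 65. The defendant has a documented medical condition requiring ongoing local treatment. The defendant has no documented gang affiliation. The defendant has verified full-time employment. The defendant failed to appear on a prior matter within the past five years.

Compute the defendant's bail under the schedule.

Base amounts from the schedule: animal cruelty $25,000; residential burglary $19,000; stalking $141,500; grand theft $13,250.
Stacking rule: highest base plus 15% of each additional charge. Highest is stalking at $141,500. Additional: $25,000 × 15% = $3,750; $19,000 × 15% = $2,850; $13,250 × 15% = $1,987.50. Combined base = $141,500 + $8,587.50 = $150,087.50.
Verified full-time employment (−$10,000 flat): $150,087.50 − $10,000 = $140,087.50.
Prior failure to appear within five years (+$1,000 flat): $140,087.50 + $1,000 = $141,087.50.
Documented medical condition requiring ongoing local treatment (−10%): $141,087.50 × 0.9 = $126,978.75.
$126,978.75 is within the $775,000 maximum.
Rounded to the nearest dollar: $126,979.

$126,979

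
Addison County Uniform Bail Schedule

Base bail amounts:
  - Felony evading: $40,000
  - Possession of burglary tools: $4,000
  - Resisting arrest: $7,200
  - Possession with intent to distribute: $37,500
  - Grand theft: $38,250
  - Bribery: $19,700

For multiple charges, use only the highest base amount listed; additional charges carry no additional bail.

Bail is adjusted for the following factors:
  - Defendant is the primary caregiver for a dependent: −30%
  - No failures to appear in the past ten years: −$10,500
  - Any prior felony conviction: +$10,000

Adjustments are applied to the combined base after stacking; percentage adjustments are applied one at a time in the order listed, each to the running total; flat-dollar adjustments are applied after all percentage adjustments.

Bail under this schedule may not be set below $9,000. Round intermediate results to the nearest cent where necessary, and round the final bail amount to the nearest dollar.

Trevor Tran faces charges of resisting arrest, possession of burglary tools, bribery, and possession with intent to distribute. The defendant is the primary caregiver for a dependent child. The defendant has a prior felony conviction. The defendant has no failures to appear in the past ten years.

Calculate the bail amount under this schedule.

$25,750

Base amounts from the schedule: resisting arrest $7,200; possession of burglary tools $4,000; bribery $19,700; possession with intent to distribute $37,500.
Stacking rule: use the highest base only. Highest is possession with intent to distribute at $37,500. Combined base = $37,500.
Defendant is the primary caregiver for a dependent (−30%): $37,500 × 0.7 = $26,250.
No failures to appear in the past ten years (−$10,500 flat): $26,250 − $10,500 = $15,750.
Any prior felony conviction (+$10,000 flat): $15,750 + $10,000 = $25,750.
$25,750 is at or above the $9,000 minimum.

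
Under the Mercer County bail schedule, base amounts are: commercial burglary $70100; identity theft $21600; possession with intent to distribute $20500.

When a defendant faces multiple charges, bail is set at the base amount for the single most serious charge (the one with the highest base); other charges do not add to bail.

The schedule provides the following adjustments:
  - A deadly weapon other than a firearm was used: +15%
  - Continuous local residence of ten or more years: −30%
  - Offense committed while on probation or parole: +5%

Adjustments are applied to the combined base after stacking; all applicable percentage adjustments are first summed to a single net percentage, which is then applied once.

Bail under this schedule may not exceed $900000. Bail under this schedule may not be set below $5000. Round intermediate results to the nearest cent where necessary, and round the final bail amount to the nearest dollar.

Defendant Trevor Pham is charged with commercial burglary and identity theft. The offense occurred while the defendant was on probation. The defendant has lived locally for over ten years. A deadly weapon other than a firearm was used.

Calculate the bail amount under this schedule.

$63090

Base amounts from the schedule: commercial burglary $70100; identity theft $21600.
Stacking rule: use the highest base only. Highest is commercial burglary at $70100. Combined base = $70100.
Net percentage adjustment: +15% −30% +5% = −10%. $70100 × 0.9 = $63090.
$63090 is within the $900000 maximum.
$63090 is at or above the $5000 minimum.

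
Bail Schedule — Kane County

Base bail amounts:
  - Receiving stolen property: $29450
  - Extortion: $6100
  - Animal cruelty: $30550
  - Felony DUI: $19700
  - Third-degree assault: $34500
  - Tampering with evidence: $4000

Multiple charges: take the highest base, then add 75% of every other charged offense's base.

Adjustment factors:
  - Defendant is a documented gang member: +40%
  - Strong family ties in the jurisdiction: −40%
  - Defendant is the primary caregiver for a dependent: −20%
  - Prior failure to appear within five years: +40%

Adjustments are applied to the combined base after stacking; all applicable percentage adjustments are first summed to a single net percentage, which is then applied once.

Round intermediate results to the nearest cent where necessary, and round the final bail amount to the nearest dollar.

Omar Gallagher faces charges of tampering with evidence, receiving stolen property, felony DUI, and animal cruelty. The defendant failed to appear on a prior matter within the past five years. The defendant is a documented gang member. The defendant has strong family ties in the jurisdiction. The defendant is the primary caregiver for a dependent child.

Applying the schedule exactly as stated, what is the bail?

Base amounts from the schedule: tampering with evidence $4000; receiving stolen property $29450; felony DUI $19700; animal cruelty $30550.
Stacking rule: highest base plus 75% of each additional charge. Highest is animal cruelty at $30550. Additional: $4000 × 75% = $3000; $29450 × 75% = $22087.50; $19700 × 75% = $14775. Combined base = $30550 + $39862.50 = $70412.50.
Net percentage adjustment: +40% −40% −20% +40% = +20%. $70412.50 × 1.2 = $84495.

$84495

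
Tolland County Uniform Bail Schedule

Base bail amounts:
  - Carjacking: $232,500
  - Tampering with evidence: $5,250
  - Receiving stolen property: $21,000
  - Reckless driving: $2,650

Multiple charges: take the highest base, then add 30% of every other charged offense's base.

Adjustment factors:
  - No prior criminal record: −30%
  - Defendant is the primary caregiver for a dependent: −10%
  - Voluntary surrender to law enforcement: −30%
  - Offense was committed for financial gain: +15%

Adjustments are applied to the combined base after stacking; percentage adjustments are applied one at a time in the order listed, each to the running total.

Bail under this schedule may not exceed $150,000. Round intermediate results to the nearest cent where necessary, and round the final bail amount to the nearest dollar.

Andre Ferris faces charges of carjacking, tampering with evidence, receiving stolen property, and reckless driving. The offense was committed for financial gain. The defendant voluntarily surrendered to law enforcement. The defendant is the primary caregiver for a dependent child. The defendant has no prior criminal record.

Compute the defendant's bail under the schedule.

$122,309

Base amounts from the schedule: carjacking $232,500; tampering with evidence $5,250; receiving stolen property $21,000; reckless driving $2,650.
Stacking rule: highest base plus 30% of each additional charge. Highest is carjacking at $232,500. Additional: $5,250 × 30% = $1,575; $21,000 × 30% = $6,300; $2,650 × 30% = $795. Combined base = $232,500 + $8,670 = $241,170.
No prior criminal record (−30%): $241,170 × 0.7 = $168,819.
Defendant is the primary caregiver for a dependent (−10%): $168,819 × 0.9 = $151,937.10.
Voluntary surrender to law enforcement (−30%): $151,937.10 × 0.7 = $106,355.97.
Offense was committed for financial gain (+15%): $106,355.97 × 1.15 = $122,309.37.
$122,309.37 is within the $150,000 maximum.
Rounded to the nearest dollar: $122,309.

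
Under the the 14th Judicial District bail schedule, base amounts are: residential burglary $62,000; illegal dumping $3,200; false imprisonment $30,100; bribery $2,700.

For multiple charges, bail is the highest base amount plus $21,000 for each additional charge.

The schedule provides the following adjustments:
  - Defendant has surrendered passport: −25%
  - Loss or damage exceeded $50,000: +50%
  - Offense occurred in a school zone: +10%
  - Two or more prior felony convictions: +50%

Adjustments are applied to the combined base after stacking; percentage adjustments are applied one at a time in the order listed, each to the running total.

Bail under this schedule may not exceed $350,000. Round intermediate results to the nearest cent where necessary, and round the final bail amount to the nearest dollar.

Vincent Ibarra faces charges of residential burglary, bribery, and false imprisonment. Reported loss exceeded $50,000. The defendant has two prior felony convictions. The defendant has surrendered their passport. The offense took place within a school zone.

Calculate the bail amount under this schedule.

$193,050

Base amounts from the schedule: residential burglary $62,000; bribery $2,700; false imprisonment $30,100.
Stacking rule: highest base plus $21,000 per additional charge. Highest is residential burglary at $62,000; 2 additional charges → +$42,000. Combined base = $104,000.
Defendant has surrendered passport (−25%): $104,000 × 0.75 = $78,000.
Loss or damage exceeded $50,000 (+50%): $78,000 × 1.5 = $117,000.
Offense occurred in a school zone (+10%): $117,000 × 1.1 = $128,700.
Two or more prior felony convictions (+50%): $128,700 × 1.5 = $193,050.
$193,050 is within the $350,000 maximum.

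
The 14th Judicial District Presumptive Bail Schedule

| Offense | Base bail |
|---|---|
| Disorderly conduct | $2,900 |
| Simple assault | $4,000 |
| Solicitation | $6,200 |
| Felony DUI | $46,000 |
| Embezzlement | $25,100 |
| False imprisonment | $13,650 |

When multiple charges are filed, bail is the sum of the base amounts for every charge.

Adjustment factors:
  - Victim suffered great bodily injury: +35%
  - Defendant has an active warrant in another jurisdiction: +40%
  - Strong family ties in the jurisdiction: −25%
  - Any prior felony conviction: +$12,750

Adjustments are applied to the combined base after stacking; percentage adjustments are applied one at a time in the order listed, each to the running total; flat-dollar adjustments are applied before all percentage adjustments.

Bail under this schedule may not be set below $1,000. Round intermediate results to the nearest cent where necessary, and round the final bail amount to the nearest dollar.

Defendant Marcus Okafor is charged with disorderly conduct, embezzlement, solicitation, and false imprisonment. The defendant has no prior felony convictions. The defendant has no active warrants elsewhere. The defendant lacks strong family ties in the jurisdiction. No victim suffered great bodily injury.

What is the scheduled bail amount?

Base amounts from the schedule: disorderly conduct $2,900; embezzlement $25,100; solicitation $6,200; false imprisonment $13,650.
Stacking rule: sum of all bases. $2,900 + $25,100 + $6,200 + $13,650 = $47,850.
No adjustment factors apply to this defendant.
$47,850 is at or above the $1,000 minimum.

$47,850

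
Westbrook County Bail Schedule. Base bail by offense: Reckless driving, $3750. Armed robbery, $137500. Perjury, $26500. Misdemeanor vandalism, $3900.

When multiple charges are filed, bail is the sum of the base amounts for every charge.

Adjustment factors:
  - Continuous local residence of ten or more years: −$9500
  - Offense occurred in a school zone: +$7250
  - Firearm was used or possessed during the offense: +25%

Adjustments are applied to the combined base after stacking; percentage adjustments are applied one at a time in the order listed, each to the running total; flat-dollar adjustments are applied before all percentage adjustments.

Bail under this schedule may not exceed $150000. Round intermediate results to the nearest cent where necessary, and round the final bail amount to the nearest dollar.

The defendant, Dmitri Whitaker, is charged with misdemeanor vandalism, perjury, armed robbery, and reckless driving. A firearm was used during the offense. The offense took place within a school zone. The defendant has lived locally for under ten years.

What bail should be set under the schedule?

$150000

Base amounts from the schedule: misdemeanor vandalism $3900; perjury $26500; armed robbery $137500; reckless driving $3750.
Stacking rule: sum of all bases. $3900 + $26500 + $137500 + $3750 = $171650.
Offense occurred in a school zone (+$7250 flat): $171650 + $7250 = $178900.
Firearm was used or possessed during the offense (+25%): $178900 × 1.25 = $223625.
Result $223625 exceeds the maximum of $150000; bail is capped at $150000.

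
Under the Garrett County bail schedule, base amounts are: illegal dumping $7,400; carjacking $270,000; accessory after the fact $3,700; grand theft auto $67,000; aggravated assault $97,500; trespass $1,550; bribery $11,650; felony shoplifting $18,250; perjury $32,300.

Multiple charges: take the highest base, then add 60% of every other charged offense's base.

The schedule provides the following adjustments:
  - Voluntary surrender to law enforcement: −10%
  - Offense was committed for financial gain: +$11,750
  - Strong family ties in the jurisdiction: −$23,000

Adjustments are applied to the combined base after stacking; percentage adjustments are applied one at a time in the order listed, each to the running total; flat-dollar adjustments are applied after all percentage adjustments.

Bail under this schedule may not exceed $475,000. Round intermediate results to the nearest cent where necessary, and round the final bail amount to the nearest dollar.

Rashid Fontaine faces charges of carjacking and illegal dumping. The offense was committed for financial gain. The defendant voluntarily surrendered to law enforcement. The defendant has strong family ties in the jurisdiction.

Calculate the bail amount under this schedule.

Base amounts from the schedule: carjacking $270,000; illegal dumping $7,400.
Stacking rule: highest base plus 60% of each additional charge. Highest is carjacking at $270,000. Additional: $7,400 × 60% = $4,440. Combined base = $270,000 + $4,440 = $274,440.
Voluntary surrender to law enforcement (−10%): $274,440 × 0.9 = $246,996.
Offense was committed for financial gain (+$11,750 flat): $246,996 + $11,750 = $258,746.
Strong family ties in the jurisdiction (−$23,000 flat): $258,746 − $23,000 = $235,746.
$235,746 is within the $475,000 maximum.

$235,746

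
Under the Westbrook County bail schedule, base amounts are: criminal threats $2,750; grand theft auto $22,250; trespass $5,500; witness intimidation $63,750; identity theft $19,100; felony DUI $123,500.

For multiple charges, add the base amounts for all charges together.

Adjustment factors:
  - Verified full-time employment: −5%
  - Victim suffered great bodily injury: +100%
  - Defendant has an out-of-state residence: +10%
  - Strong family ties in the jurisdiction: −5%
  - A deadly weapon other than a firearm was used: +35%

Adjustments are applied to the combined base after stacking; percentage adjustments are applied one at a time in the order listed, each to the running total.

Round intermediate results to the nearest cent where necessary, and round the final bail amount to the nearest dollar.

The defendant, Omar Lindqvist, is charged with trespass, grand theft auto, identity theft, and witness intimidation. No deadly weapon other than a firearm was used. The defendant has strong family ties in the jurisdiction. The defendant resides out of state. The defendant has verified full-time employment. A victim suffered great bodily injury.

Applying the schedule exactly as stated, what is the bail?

$219,596

Base amounts from the schedule: trespass $5,500; grand theft auto $22,250; identity theft $19,100; witness intimidation $63,750.
Stacking rule: sum of all bases. $5,500 + $22,250 + $19,100 + $63,750 = $110,600.
Verified full-time employment (−5%): $110,600 × 0.95 = $105,070.
Victim suffered great bodily injury (+100%): $105,070 × 2 = $210,140.
Defendant has an out-of-state residence (+10%): $210,140 × 1.1 = $231,154.
Strong family ties in the jurisdiction (−5%): $231,154 × 0.95 = $219,596.30.
Rounded to the nearest dollar: $219,596.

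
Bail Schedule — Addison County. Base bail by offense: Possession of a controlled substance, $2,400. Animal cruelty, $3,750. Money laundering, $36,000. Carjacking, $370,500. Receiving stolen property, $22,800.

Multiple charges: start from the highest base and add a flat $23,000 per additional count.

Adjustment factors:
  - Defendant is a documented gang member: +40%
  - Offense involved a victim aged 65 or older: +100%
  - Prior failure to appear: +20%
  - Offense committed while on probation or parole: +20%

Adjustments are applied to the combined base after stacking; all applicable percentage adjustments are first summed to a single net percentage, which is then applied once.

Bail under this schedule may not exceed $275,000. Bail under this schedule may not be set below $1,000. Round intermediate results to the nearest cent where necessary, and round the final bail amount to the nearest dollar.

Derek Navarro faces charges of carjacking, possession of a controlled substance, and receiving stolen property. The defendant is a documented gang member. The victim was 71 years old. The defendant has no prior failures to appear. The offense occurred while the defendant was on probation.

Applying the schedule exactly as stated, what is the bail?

$275,000

Base amounts from the schedule: carjacking $370,500; possession of a controlled substance $2,400; receiving stolen property $22,800.
Stacking rule: highest base plus $23,000 per additional charge. Highest is carjacking at $370,500; 2 additional charges → +$46,000. Combined base = $416,500.
Net percentage adjustment: +40% +100% +20% = +160%. $416,500 × 2.6 = $1,082,900.
Result $1,082,900 exceeds the maximum of $275,000; bail is capped at $275,000.
$275,000 is at or above the $1,000 minimum.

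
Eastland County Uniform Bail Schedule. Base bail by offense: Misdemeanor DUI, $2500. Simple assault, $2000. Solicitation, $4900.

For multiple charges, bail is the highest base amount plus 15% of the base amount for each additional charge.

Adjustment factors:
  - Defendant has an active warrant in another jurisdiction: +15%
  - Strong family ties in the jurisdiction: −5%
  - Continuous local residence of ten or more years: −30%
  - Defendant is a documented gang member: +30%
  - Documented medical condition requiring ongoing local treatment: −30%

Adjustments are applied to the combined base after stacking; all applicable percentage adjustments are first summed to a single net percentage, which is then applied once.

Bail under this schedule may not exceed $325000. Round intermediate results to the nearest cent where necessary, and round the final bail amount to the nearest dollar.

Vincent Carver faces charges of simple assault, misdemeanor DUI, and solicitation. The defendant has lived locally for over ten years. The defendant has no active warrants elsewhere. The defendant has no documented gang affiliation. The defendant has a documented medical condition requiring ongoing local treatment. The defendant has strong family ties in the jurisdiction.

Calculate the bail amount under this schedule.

Base amounts from the schedule: simple assault $2000; misdemeanor DUI $2500; solicitation $4900.
Stacking rule: highest base plus 15% of each additional charge. Highest is solicitation at $4900. Additional: $2000 × 15% = $300; $2500 × 15% = $375. Combined base = $4900 + $675 = $5575.
Net percentage adjustment: −5% −30% −30% = −65%. $5575 × 0.35 = $1951.25.
$1951.25 is within the $325000 maximum.
Rounded to the nearest dollar: $1951.

$1951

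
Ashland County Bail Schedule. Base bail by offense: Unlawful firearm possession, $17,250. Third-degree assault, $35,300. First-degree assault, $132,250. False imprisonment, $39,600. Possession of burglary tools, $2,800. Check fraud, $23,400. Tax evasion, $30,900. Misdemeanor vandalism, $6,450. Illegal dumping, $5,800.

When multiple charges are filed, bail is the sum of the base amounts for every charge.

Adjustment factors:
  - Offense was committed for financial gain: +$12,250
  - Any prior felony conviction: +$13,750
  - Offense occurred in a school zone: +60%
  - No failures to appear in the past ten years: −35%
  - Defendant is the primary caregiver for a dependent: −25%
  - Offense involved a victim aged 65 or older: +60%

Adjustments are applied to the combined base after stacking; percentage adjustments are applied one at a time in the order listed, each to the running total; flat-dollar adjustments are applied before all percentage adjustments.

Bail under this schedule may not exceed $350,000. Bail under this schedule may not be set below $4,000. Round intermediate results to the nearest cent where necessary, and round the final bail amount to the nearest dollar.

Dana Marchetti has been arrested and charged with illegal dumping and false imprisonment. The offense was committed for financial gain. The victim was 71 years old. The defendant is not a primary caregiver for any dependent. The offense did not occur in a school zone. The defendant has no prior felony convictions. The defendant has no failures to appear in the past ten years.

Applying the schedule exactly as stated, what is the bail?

Base amounts from the schedule: illegal dumping $5,800; false imprisonment $39,600.
Stacking rule: sum of all bases. $5,800 + $39,600 = $45,400.
Offense was committed for financial gain (+$12,250 flat): $45,400 + $12,250 = $57,650.
No failures to appear in the past ten years (−35%): $57,650 × 0.65 = $37,472.50.
Offense involved a victim aged 65 or older (+60%): $37,472.50 × 1.6 = $59,956.
$59,956 is within the $350,000 maximum.
$59,956 is at or above the $4,000 minimum.

$59,956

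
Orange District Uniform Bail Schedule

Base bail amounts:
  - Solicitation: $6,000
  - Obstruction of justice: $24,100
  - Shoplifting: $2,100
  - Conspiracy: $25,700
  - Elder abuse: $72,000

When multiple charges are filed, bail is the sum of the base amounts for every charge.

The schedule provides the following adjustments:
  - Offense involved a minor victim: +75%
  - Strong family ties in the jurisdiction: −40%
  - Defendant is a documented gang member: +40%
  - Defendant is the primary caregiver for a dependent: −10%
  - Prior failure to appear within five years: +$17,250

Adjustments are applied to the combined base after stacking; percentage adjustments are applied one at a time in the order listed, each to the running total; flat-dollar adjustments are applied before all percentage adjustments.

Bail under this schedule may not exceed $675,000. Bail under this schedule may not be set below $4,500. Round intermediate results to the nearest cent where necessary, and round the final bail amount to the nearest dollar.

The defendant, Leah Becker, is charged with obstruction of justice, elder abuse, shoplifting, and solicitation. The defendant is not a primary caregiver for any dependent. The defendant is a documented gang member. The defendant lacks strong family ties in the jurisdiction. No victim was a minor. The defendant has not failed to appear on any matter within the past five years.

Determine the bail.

Base amounts from the schedule: obstruction of justice $24,100; elder abuse $72,000; shoplifting $2,100; solicitation $6,000.
Stacking rule: sum of all bases. $24,100 + $72,000 + $2,100 + $6,000 = $104,200.
Defendant is a documented gang member (+40%): $104,200 × 1.4 = $145,880.
$145,880 is within the $675,000 maximum.
$145,880 is at or above the $4,500 minimum.

$145,880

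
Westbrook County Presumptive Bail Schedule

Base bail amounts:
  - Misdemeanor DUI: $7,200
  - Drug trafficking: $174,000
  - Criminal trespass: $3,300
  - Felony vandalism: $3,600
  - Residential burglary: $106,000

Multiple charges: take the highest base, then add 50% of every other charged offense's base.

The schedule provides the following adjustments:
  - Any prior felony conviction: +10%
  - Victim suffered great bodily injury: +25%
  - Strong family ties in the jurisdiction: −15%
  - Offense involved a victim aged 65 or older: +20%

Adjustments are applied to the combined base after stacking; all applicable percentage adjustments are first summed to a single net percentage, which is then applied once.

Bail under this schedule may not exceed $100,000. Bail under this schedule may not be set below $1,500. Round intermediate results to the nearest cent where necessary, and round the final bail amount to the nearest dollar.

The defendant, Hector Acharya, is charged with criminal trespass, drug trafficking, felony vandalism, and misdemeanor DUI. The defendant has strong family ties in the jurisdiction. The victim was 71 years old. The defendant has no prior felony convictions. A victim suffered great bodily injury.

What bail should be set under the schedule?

$100,000

Base amounts from the schedule: criminal trespass $3,300; drug trafficking $174,000; felony vandalism $3,600; misdemeanor DUI $7,200.
Stacking rule: highest base plus 50% of each additional charge. Highest is drug trafficking at $174,000. Additional: $3,300 × 50% = $1,650; $3,600 × 50% = $1,800; $7,200 × 50% = $3,600. Combined base = $174,000 + $7,050 = $181,050.
Net percentage adjustment: +25% −15% +20% = +30%. $181,050 × 1.3 = $235,365.
Result $235,365 exceeds the maximum of $100,000; bail is capped at $100,000.
$100,000 is at or above the $1,500 minimum.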